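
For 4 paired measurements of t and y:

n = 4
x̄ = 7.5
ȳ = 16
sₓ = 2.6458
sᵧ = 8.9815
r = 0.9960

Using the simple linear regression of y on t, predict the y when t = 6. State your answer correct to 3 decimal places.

10.928

b = r · sᵧ/sₓ = 0.996 · 8.9815/2.6458 = 3.381047
a = ȳ − b·x̄ = 16 − 3.381047·7.5 = -9.357852
ŷ(6) = a + b·6 = -9.357852 + 3.381047·6 = 10.928430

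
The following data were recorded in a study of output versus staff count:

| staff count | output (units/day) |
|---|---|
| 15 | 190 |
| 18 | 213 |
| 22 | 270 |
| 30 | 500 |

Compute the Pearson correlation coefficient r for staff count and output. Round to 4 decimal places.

n = 4, Σx = 85, Σy = 1173, Σxy = 27624, Σx² = 1933, Σy² = 404369
Sxx = Σx² − (Σx)²/n = 1933 − 1806.25 = 126.75
Sxy = Σxy − (Σx)(Σy)/n = 27624 − 24926.25 = 2697.75
Syy = Σy² − (Σy)²/n = 404369 − 343982.25 = 60386.75
r = Sxy/√(Sxx·Syy) = 2697.75/√(7654020.5625) = 2697.75/2766.590060 = 0.975117

0.9751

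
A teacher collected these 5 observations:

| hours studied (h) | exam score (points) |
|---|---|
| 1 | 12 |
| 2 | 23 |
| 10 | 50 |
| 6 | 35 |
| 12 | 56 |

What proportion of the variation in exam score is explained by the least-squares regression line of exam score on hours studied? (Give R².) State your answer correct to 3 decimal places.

0.979

n = 5, Σx = 31, Σy = 176, Σxy = 1440, Σx² = 285, Σy² = 7534
Sxx = Σx² − (Σx)²/n = 285 − 192.2 = 92.8
Sxy = Σxy − (Σx)(Σy)/n = 1440 − 1091.2 = 348.8
Syy = Σy² − (Σy)²/n = 7534 − 6195.2 = 1338.8
R² = Sxy²/(Sxx·Syy) = (348.8)²/(92.8·1338.8) = 0.979240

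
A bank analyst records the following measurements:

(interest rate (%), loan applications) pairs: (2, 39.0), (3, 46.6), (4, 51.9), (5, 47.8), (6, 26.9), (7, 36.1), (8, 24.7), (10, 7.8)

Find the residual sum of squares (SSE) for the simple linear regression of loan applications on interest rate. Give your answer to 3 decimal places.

n = 8, Σx = 45, Σy = 280.8, Σxy = 1354.1, Σx² = 303, Σy² = 11368.76
Sxx = Σx² − (Σx)²/n = 303 − 253.125 = 49.875
Sxy = Σxy − (Σx)(Σy)/n = 1354.1 − 1579.5 = -225.4
Syy = Σy² − (Σy)²/n = 11368.76 − 9856.08 = 1512.68
b = Sxy/Sxx = -225.4/49.875 = -4.519298
SSE = Syy − b·Sxy = 1512.68 − (-4.519298)·(-225.4) = 494.030175

494.030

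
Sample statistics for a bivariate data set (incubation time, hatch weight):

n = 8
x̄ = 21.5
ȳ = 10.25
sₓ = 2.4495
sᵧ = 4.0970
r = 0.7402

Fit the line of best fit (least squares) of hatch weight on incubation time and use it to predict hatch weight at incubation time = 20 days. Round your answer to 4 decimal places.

b = r · sᵧ/sₓ = 0.7402 · 4.097/2.4495 = 1.238048
a = ȳ − b·x̄ = 10.25 − 1.238048·21.5 = -16.368039
ŷ(20) = a + b·20 = -16.368039 + 1.238048·20 = 8.392927

8.3929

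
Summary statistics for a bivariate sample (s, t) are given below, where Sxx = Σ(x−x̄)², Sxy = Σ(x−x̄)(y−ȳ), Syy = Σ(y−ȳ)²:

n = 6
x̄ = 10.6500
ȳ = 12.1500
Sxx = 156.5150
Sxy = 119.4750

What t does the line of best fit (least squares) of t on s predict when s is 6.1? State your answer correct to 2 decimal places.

b = Sxy/Sxx = 119.475/156.515 = 0.763345
a = ȳ − b·x̄ = 12.15 − 0.763345·10.65 = 4.020372
ŷ(6.1) = a + b·6.1 = 4.020372 + 0.763345·6.1 = 8.676779

8.68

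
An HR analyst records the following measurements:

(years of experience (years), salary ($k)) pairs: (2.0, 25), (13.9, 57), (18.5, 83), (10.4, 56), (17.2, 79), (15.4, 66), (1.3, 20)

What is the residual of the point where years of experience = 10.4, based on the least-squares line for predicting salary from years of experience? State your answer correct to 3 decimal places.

3.752

n = 7, Σx = 78.7, Σy = 386, Σxy = 5361.4, Σx² = 1182.31
Sxx = Σx² − (Σx)²/n = 1182.31 − 884.812857 = 297.497143
Sxy = Σxy − (Σx)(Σy)/n = 5361.4 − 4339.742857 = 1021.657143
b = Sxy/Sxx = 1021.657143/297.497143 = 3.434175
a = ȳ − b·x̄ = 55.142857 − 3.434175·11.242857 = 16.532922
ŷ(10.4) = 16.532922 + 3.434175·10.4 = 52.248339
residual = y − ŷ = 56 − 52.248339 = 3.751661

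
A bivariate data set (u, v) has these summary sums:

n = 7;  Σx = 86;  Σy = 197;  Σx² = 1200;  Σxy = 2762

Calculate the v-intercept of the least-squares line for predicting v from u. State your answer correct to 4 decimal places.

-1.1275

Sxx = Σx² − (Σx)²/n = 1200 − 1056.571429 = 143.428571
Sxy = Σxy − (Σx)(Σy)/n = 2762 − 2420.285714 = 341.714286
b = Sxy/Sxx = 341.714286/143.428571 = 2.382470
a = ȳ − b·x̄ = 28.142857 − 2.382470·12.285714 = -1.127490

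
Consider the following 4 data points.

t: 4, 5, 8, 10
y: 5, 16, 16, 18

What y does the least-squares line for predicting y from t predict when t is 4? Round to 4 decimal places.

9.3077

n = 4, Σx = 27, Σy = 55, Σxy = 408, Σx² = 205
Sxx = Σx² − (Σx)²/n = 205 − 182.25 = 22.75
Sxy = Σxy − (Σx)(Σy)/n = 408 − 371.25 = 36.75
b = Sxy/Sxx = 36.75/22.75 = 1.615385
a = ȳ − b·x̄ = 13.75 − 1.615385·6.75 = 2.846154
ŷ(4) = a + b·4 = 2.846154 + 1.615385·4 = 9.307692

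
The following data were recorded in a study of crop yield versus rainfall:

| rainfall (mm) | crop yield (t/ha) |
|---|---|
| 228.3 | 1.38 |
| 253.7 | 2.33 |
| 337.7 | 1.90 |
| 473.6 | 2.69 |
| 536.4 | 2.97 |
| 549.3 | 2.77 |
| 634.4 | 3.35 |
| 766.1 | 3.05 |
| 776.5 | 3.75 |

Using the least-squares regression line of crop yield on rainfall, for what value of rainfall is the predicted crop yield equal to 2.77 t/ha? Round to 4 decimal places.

531.7273

n = 9, Σx = 4556, Σy = 24.19, Σxy = 13310.178, Σx² = 2636603.1
Sxx = Σx² − (Σx)²/n = 2636603.1 − 2306348.444444 = 330254.655556
Sxy = Σxy − (Σx)(Σy)/n = 13310.178 − 12245.515556 = 1064.662444
b = Sxy/Sxx = 1064.662444/330254.655556 = 0.003224
a = ȳ − b·x̄ = 2.687778 − 0.003224·506.222222 = 1.055838
Set a + b·x = 2.77: x = (2.77 − 1.055838) / 0.003224 = 531.727275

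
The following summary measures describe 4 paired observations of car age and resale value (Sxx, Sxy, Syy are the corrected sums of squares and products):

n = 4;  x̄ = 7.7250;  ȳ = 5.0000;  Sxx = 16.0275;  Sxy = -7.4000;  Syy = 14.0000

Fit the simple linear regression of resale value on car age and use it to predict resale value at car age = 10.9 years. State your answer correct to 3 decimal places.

3.534

b = Sxy/Sxx = -7.4/16.0275 = -0.461706
a = ȳ − b·x̄ = 5 − (-0.461706)·7.725 = 8.566682
ŷ(10.9) = a + b·10.9 = 8.566682 + (-0.461706)·10.9 = 3.534082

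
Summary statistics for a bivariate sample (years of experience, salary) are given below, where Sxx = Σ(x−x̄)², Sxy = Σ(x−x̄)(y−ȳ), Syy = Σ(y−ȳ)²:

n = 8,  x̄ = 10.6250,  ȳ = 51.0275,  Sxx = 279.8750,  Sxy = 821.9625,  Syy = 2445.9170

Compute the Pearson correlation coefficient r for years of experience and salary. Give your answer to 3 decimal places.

r = Sxy/√(Sxx·Syy) = 821.9625/√(684551.020375) = 821.9625/827.375985 = 0.993457

0.993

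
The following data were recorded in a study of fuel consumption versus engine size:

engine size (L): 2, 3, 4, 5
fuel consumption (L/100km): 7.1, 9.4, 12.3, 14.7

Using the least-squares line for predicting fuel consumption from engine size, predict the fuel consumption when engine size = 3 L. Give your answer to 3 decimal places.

n = 4, Σx = 14, Σy = 43.5, Σxy = 165.1, Σx² = 54
Sxx = Σx² − (Σx)²/n = 54 − 49 = 5
Sxy = Σxy − (Σx)(Σy)/n = 165.1 − 152.25 = 12.85
b = Sxy/Sxx = 12.85/5 = 2.57
a = ȳ − b·x̄ = 10.875 − 2.57·3.5 = 1.88
ŷ(3) = a + b·3 = 1.88 + 2.57·3 = 9.59

9.590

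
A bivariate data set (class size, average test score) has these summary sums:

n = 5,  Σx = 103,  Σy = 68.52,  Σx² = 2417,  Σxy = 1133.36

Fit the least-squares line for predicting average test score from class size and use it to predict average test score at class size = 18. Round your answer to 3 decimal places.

Sxx = Σx² − (Σx)²/n = 2417 − 2121.8 = 295.2
Sxy = Σxy − (Σx)(Σy)/n = 1133.36 − 1411.512 = -278.152
b = Sxy/Sxx = -278.152/295.2 = -0.942249
a = ȳ − b·x̄ = 13.704 − (-0.942249)·20.6 = 33.114336
ŷ(18) = a + b·18 = 33.114336 + (-0.942249)·18 = 16.153848

16.154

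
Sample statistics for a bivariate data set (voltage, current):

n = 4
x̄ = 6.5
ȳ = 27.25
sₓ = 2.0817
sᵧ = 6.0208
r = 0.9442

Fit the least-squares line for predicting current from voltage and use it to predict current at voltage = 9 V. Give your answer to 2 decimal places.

b = r · sᵧ/sₓ = 0.9442 · 6.0208/2.0817 = 2.730864
a = ȳ − b·x̄ = 27.25 − 2.730864·6.5 = 9.499385
ŷ(9) = a + b·9 = 9.499385 + 2.730864·9 = 34.077160

34.08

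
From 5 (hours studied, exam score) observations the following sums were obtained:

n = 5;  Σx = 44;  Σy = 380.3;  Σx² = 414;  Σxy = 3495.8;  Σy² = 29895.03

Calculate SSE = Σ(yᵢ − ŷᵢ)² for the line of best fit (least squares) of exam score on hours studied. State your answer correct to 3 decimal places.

139.236

Sxx = Σx² − (Σx)²/n = 414 − 387.2 = 26.8
Sxy = Σxy − (Σx)(Σy)/n = 3495.8 − 3346.64 = 149.16
Syy = Σy² − (Σy)²/n = 29895.03 − 28925.618 = 969.412
b = Sxy/Sxx = 149.16/26.8 = 5.565672
SSE = Syy − b·Sxy = 969.412 − 5.565672·149.16 = 139.236418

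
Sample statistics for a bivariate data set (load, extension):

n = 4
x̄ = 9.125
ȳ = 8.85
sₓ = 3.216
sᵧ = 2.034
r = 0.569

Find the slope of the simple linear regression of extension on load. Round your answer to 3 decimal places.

b = r · sᵧ/sₓ = 0.569 · 2.034/3.216 = 0.359871

0.360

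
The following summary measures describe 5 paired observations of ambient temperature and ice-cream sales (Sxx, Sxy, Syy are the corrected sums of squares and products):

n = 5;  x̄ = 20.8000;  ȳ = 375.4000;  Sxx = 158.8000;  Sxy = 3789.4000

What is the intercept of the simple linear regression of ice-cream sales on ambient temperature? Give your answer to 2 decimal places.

b = Sxy/Sxx = 3789.4/158.8 = 23.862720
a = ȳ − b·x̄ = 375.4 − 23.862720·20.8 = -120.944584

-120.94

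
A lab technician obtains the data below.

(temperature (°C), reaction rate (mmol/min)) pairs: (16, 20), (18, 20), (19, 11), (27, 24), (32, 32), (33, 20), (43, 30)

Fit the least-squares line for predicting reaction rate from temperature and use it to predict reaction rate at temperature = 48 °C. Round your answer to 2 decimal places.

33.11

n = 7, Σx = 188, Σy = 157, Σxy = 4511, Σx² = 5632
Sxx = Σx² − (Σx)²/n = 5632 − 5049.142857 = 582.857143
Sxy = Σxy − (Σx)(Σy)/n = 4511 − 4216.571429 = 294.428571
b = Sxy/Sxx = 294.428571/582.857143 = 0.505147
a = ȳ − b·x̄ = 22.428571 − 0.505147·26.857143 = 8.861765
ŷ(48) = a + b·48 = 8.861765 + 0.505147·48 = 33.108824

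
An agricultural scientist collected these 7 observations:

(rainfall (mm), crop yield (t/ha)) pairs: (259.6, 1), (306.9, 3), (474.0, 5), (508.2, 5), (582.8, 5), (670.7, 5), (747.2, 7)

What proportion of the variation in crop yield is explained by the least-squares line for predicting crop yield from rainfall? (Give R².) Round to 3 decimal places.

0.837

n = 7, Σx = 3549.4, Σy = 31, Σxy = 17589.2, Σx² = 1992325.18, Σy² = 159
Sxx = Σx² − (Σx)²/n = 1992325.18 − 1799748.622857 = 192576.557143
Sxy = Σxy − (Σx)(Σy)/n = 17589.2 − 15718.771429 = 1870.428571
Syy = Σy² − (Σy)²/n = 159 − 137.285714 = 21.714286
R² = Sxy²/(Sxx·Syy) = (1870.428571)²/(192576.557143·21.714286) = 0.836630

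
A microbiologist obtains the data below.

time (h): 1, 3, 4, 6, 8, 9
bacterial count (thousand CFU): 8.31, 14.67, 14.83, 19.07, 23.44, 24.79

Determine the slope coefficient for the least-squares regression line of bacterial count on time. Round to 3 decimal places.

1.999

n = 6, Σx = 31, Σy = 105.11, Σxy = 636.69, Σx² = 207
Sxx = Σx² − (Σx)²/n = 207 − 160.166667 = 46.833333
Sxy = Σxy − (Σx)(Σy)/n = 636.69 − 543.068333 = 93.621667
b = Sxy/Sxx = 93.621667/46.833333 = 1.999039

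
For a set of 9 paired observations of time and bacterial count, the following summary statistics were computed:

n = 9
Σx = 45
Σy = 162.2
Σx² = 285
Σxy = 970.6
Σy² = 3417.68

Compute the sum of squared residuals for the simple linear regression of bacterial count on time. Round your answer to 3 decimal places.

69.940

Sxx = Σx² − (Σx)²/n = 285 − 225 = 60
Sxy = Σxy − (Σx)(Σy)/n = 970.6 − 811 = 159.6
Syy = Σy² − (Σy)²/n = 3417.68 − 2923.204444 = 494.475556
b = Sxy/Sxx = 159.6/60 = 2.66
SSE = Syy − b·Sxy = 494.475556 − 2.66·159.6 = 69.939556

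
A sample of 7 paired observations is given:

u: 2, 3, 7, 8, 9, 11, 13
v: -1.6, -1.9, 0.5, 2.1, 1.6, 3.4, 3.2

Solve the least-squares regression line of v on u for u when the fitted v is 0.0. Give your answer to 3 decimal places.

n = 7, Σx = 53, Σy = 7.3, Σxy = 104.8, Σx² = 497
Sxx = Σx² − (Σx)²/n = 497 − 401.285714 = 95.714286
Sxy = Σxy − (Σx)(Σy)/n = 104.8 − 55.271429 = 49.528571
b = Sxy/Sxx = 49.528571/95.714286 = 0.517463
a = ȳ − b·x̄ = 1.042857 − 0.517463·7.571429 = -2.875075
Set a + b·x = 0.0: x = (0.0 − (-2.875075)) / 0.517463 = 5.556100

5.556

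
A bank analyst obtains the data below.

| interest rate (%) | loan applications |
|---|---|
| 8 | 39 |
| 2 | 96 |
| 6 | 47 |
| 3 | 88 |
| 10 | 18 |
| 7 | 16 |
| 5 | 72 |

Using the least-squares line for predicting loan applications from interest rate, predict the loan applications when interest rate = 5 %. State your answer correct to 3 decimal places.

n = 7, Σx = 41, Σy = 376, Σxy = 1702, Σx² = 287
Sxx = Σx² − (Σx)²/n = 287 − 240.142857 = 46.857143
Sxy = Σxy − (Σx)(Σy)/n = 1702 − 2202.285714 = -500.285714
b = Sxy/Sxx = -500.285714/46.857143 = -10.676829
a = ȳ − b·x̄ = 53.714286 − (-10.676829)·5.857143 = 116.25
ŷ(5) = a + b·5 = 116.25 + (-10.676829)·5 = 62.865854

62.866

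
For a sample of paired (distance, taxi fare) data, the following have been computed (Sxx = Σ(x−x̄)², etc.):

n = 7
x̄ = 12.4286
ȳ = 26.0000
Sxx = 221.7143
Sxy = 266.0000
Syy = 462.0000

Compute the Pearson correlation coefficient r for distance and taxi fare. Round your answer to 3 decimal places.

r = Sxy/√(Sxx·Syy) = 266/√(102432.0066) = 266/320.050006 = 0.831120

0.831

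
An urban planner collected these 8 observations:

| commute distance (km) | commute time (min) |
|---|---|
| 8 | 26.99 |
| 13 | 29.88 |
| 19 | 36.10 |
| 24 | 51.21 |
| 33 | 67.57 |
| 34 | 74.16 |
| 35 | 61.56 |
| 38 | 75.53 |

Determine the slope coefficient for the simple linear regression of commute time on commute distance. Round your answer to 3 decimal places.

1.711

n = 8, Σx = 204, Σy = 423, Σxy = 12295.29, Σx² = 6084
Sxx = Σx² − (Σx)²/n = 6084 − 5202 = 882
Sxy = Σxy − (Σx)(Σy)/n = 12295.29 − 10786.5 = 1508.79
b = Sxy/Sxx = 1508.79/882 = 1.710646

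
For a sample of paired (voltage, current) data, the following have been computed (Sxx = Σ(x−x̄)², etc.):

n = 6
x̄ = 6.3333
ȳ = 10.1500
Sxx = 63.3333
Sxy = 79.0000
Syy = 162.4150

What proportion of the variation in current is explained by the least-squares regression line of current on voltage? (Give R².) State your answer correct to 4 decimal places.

0.6067

R² = Sxy²/(Sxx·Syy) = (79)²/(63.3333·162.415) = 0.606731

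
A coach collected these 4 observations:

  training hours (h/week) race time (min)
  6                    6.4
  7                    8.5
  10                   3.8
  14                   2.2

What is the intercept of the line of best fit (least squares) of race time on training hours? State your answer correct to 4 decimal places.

11.5806

n = 4, Σx = 37, Σy = 20.9, Σxy = 166.7, Σx² = 381
Sxx = Σx² − (Σx)²/n = 381 − 342.25 = 38.75
Sxy = Σxy − (Σx)(Σy)/n = 166.7 − 193.325 = -26.625
b = Sxy/Sxx = -26.625/38.75 = -0.687097
a = ȳ − b·x̄ = 5.225 − (-0.687097)·9.25 = 11.580645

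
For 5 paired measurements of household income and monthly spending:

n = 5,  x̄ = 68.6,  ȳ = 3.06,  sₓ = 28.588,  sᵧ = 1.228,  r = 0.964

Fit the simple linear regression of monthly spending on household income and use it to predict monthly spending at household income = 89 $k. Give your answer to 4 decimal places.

3.9047

b = r · sᵧ/sₓ = 0.964 · 1.228/28.588 = 0.041409
a = ȳ − b·x̄ = 3.06 − 0.041409·68.6 = 0.219363
ŷ(89) = a + b·89 = 0.219363 + 0.041409·89 = 3.904738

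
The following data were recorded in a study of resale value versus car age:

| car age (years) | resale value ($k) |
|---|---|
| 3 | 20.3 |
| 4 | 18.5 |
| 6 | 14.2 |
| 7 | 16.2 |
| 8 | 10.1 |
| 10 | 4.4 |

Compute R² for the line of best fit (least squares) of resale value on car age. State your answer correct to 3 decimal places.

n = 6, Σx = 38, Σy = 83.7, Σxy = 458.3, Σx² = 274, Σy² = 1339.79
Sxx = Σx² − (Σx)²/n = 274 − 240.666667 = 33.333333
Sxy = Σxy − (Σx)(Σy)/n = 458.3 − 530.1 = -71.8
Syy = Σy² − (Σy)²/n = 1339.79 − 1167.615 = 172.175
R² = Sxy²/(Sxx·Syy) = (-71.8)²/(33.333333·172.175) = 0.898256

0.898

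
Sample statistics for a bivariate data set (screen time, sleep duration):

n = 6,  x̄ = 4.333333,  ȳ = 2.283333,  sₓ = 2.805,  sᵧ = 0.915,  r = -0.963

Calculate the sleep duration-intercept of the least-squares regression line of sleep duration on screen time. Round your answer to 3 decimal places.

3.645

b = r · sᵧ/sₓ = -0.963 · 0.915/2.805 = -0.314134
a = ȳ − b·x̄ = 2.283333 − (-0.314134)·4.333333 = 3.644579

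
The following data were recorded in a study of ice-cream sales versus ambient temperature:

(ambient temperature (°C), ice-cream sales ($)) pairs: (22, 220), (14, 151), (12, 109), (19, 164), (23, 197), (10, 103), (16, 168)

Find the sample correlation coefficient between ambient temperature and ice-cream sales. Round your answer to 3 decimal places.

n = 7, Σx = 116, Σy = 1112, Σxy = 19627, Σx² = 2070, Σy² = 187620
Sxx = Σx² − (Σx)²/n = 2070 − 1922.285714 = 147.714286
Sxy = Σxy − (Σx)(Σy)/n = 19627 − 18427.428571 = 1199.571429
Syy = Σy² − (Σy)²/n = 187620 − 176649.142857 = 10970.857143
r = Sxy/√(Sxx·Syy) = 1199.571429/√(1620552.326531) = 1199.571429/1273.009162 = 0.942312

0.942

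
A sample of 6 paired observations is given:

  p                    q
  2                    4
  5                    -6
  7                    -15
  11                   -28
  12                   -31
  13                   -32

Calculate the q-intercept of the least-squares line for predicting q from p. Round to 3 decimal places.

10.234

n = 6, Σx = 50, Σy = -108, Σxy = -1223, Σx² = 512
Sxx = Σx² − (Σx)²/n = 512 − 416.666667 = 95.333333
Sxy = Σxy − (Σx)(Σy)/n = -1223 − (-900) = -323
b = Sxy/Sxx = -323/95.333333 = -3.388112
a = ȳ − b·x̄ = -18 − (-3.388112)·8.333333 = 10.234266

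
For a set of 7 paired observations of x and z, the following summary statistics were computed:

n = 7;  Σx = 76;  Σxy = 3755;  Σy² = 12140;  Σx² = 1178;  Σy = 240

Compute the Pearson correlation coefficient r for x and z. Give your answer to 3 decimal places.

Sxx = Σx² − (Σx)²/n = 1178 − 825.142857 = 352.857143
Sxy = Σxy − (Σx)(Σy)/n = 3755 − 2605.714286 = 1149.285714
Syy = Σy² − (Σy)²/n = 12140 − 8228.571429 = 3911.428571
r = Sxy/√(Sxx·Syy) = 1149.285714/√(1380175.510204) = 1149.285714/1174.808712 = 0.978275

0.978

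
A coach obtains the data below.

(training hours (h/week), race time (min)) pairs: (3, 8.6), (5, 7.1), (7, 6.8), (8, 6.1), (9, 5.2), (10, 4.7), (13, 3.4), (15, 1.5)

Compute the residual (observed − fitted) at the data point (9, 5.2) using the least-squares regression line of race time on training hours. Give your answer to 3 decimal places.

n = 8, Σx = 70, Σy = 43.4, Σxy = 318.2, Σx² = 722
Sxx = Σx² − (Σx)²/n = 722 − 612.5 = 109.5
Sxy = Σxy − (Σx)(Σy)/n = 318.2 − 379.75 = -61.55
b = Sxy/Sxx = -61.55/109.5 = -0.562100
a = ȳ − b·x̄ = 5.425 − (-0.562100)·8.75 = 10.343379
ŷ(9) = 10.343379 + (-0.562100)·9 = 5.284475
residual = y − ŷ = 5.2 − 5.284475 = -0.084475

-0.084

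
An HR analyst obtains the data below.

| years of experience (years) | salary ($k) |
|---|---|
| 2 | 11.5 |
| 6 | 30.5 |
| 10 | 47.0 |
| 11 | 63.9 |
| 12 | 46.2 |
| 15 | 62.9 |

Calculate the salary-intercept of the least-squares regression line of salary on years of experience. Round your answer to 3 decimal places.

n = 6, Σx = 56, Σy = 262, Σxy = 2876.8, Σx² = 630
Sxx = Σx² − (Σx)²/n = 630 − 522.666667 = 107.333333
Sxy = Σxy − (Σx)(Σy)/n = 2876.8 − 2445.333333 = 431.466667
b = Sxy/Sxx = 431.466667/107.333333 = 4.019876
a = ȳ − b·x̄ = 43.666667 − 4.019876·9.333333 = 6.147826

6.148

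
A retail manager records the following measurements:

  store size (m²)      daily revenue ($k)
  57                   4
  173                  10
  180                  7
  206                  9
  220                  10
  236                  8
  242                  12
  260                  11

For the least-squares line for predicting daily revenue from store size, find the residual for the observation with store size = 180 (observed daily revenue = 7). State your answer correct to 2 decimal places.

-1.32

n = 8, Σx = 1574, Σy = 71, Σxy = 14924, Σx² = 338274
Sxx = Σx² − (Σx)²/n = 338274 − 309684.5 = 28589.5
Sxy = Σxy − (Σx)(Σy)/n = 14924 − 13969.25 = 954.75
b = Sxy/Sxx = 954.75/28589.5 = 0.033395
a = ȳ − b·x̄ = 8.875 − 0.033395·196.75 = 2.304509
ŷ(180) = 2.304509 + 0.033395·180 = 8.315632
residual = y − ŷ = 7 − 8.315632 = -1.315632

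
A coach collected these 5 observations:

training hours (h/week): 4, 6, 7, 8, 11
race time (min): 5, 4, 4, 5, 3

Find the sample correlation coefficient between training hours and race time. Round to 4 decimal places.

n = 5, Σx = 36, Σy = 21, Σxy = 145, Σx² = 286, Σy² = 91
Sxx = Σx² − (Σx)²/n = 286 − 259.2 = 26.8
Sxy = Σxy − (Σx)(Σy)/n = 145 − 151.2 = -6.2
Syy = Σy² − (Σy)²/n = 91 − 88.2 = 2.8
r = Sxy/√(Sxx·Syy) = -6.2/√(75.04) = -6.2/8.662563 = -0.715723

-0.7157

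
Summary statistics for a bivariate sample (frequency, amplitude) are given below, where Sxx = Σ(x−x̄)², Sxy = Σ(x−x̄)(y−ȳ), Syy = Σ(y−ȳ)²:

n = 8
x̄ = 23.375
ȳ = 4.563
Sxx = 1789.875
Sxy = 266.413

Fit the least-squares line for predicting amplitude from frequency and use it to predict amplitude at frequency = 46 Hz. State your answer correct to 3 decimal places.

7.931

b = Sxy/Sxx = 266.413/1789.875 = 0.148844
a = ȳ − b·x̄ = 4.563 − 0.148844·23.375 = 1.083760
ŷ(46) = a + b·46 = 1.083760 + 0.148844·46 = 7.930606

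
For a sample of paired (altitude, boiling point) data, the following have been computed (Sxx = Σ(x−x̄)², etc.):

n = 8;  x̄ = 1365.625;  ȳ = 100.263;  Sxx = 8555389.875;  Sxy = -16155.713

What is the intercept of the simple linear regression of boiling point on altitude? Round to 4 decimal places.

b = Sxy/Sxx = -16155.713/8555389.875 = -0.001888
a = ȳ − b·x̄ = 100.263 − (-0.001888)·1365.625 = 102.841801

102.8418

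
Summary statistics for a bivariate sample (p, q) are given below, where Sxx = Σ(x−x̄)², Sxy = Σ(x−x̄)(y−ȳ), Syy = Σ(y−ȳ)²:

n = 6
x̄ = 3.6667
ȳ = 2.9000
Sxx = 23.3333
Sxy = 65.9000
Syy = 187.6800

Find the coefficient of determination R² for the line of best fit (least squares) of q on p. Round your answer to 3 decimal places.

R² = Sxy²/(Sxx·Syy) = (65.9)²/(23.3333·187.68) = 0.991692

0.992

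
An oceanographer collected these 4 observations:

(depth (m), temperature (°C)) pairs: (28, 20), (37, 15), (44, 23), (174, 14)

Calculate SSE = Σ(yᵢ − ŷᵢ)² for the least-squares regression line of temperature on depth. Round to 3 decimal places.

n = 4, Σx = 283, Σy = 72, Σxy = 4563, Σx² = 34365, Σy² = 1350
Sxx = Σx² − (Σx)²/n = 34365 − 20022.25 = 14342.75
Sxy = Σxy − (Σx)(Σy)/n = 4563 − 5094 = -531
Syy = Σy² − (Σy)²/n = 1350 − 1296 = 54
b = Sxy/Sxx = -531/14342.75 = -0.037022
SSE = Syy − b·Sxy = 54 − (-0.037022)·(-531) = 34.341218

34.341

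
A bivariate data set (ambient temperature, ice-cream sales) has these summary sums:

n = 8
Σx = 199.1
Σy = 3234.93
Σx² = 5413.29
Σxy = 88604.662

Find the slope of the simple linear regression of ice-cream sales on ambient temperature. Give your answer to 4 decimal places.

17.6681

Sxx = Σx² − (Σx)²/n = 5413.29 − 4955.10125 = 458.18875
Sxy = Σxy − (Σx)(Σy)/n = 88604.662 − 80509.320375 = 8095.341625
b = Sxy/Sxx = 8095.341625/458.18875 = 17.668137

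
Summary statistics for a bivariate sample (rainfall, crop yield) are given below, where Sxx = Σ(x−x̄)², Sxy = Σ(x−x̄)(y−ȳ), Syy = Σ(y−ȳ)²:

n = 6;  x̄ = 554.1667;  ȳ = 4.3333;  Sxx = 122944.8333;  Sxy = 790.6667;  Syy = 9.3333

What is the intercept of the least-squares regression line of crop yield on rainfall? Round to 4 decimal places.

0.7694

b = Sxy/Sxx = 790.6667/122944.8333 = 0.006431
a = ȳ − b·x̄ = 4.3333 − 0.006431·554.1667 = 0.769416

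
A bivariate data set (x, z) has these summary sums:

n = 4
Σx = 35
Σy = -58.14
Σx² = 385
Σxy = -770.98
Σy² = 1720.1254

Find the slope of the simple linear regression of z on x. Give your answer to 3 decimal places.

Sxx = Σx² − (Σx)²/n = 385 − 306.25 = 78.75
Sxy = Σxy − (Σx)(Σy)/n = -770.98 − (-508.725) = -262.255
b = Sxy/Sxx = -262.255/78.75 = -3.330222

-3.330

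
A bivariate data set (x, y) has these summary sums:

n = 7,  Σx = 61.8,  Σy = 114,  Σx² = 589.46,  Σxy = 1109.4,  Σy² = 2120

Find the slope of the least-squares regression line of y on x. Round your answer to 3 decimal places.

Sxx = Σx² − (Σx)²/n = 589.46 − 545.605714 = 43.854286
Sxy = Σxy − (Σx)(Σy)/n = 1109.4 − 1006.457143 = 102.942857
b = Sxy/Sxx = 102.942857/43.854286 = 2.347384

2.347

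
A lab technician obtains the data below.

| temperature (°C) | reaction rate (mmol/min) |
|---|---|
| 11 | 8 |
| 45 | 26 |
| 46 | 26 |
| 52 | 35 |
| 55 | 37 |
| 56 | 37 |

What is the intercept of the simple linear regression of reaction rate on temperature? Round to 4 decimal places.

n = 6, Σx = 265, Σy = 169, Σxy = 8381, Σx² = 13127
Sxx = Σx² − (Σx)²/n = 13127 − 11704.166667 = 1422.833333
Sxy = Σxy − (Σx)(Σy)/n = 8381 − 7464.166667 = 916.833333
b = Sxy/Sxx = 916.833333/1422.833333 = 0.644372
a = ȳ − b·x̄ = 28.166667 − 0.644372·44.166667 = -0.293077

-0.2931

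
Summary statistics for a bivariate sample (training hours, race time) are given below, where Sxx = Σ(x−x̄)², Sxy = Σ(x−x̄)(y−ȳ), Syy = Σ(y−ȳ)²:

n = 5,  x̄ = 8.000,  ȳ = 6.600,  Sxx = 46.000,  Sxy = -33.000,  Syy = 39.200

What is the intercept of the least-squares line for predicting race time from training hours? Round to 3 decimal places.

12.339

b = Sxy/Sxx = -33/46 = -0.717391
a = ȳ − b·x̄ = 6.6 − (-0.717391)·8 = 12.339130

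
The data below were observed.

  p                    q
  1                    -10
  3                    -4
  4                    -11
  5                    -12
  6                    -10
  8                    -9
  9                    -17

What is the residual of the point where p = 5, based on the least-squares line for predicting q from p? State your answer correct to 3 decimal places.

-1.680

n = 7, Σx = 36, Σy = -73, Σxy = -411, Σx² = 232
Sxx = Σx² − (Σx)²/n = 232 − 185.142857 = 46.857143
Sxy = Σxy − (Σx)(Σy)/n = -411 − (-375.428571) = -35.571429
b = Sxy/Sxx = -35.571429/46.857143 = -0.759146
a = ȳ − b·x̄ = -10.428571 − (-0.759146)·5.142857 = -6.524390
ŷ(5) = -6.524390 + (-0.759146)·5 = -10.320122
residual = y − ŷ = -12 − (-10.320122) = -1.679878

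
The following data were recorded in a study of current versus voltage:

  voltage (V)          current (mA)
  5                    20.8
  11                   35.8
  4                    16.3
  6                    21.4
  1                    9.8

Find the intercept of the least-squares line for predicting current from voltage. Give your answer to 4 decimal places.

n = 5, Σx = 27, Σy = 104.1, Σxy = 701.2, Σx² = 199
Sxx = Σx² − (Σx)²/n = 199 − 145.8 = 53.2
Sxy = Σxy − (Σx)(Σy)/n = 701.2 − 562.14 = 139.06
b = Sxy/Sxx = 139.06/53.2 = 2.613910
a = ȳ − b·x̄ = 20.82 − 2.613910·5.4 = 6.704887

6.7049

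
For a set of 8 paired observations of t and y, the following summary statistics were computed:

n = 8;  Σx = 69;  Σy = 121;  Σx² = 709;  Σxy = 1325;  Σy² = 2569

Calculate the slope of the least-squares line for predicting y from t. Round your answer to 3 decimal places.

2.471

Sxx = Σx² − (Σx)²/n = 709 − 595.125 = 113.875
Sxy = Σxy − (Σx)(Σy)/n = 1325 − 1043.625 = 281.375
b = Sxy/Sxx = 281.375/113.875 = 2.470911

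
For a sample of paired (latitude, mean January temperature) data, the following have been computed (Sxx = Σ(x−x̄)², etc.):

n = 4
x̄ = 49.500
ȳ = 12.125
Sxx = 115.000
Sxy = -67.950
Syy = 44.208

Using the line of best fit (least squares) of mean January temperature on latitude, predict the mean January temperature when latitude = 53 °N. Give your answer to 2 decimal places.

10.06

b = Sxy/Sxx = -67.95/115 = -0.590870
a = ȳ − b·x̄ = 12.125 − (-0.590870)·49.5 = 41.373043
ŷ(53) = a + b·53 = 41.373043 + (-0.590870)·53 = 10.056957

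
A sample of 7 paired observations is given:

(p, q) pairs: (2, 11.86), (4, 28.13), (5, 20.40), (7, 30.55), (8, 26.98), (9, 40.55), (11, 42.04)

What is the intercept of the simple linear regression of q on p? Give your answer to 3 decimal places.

n = 7, Σx = 46, Σy = 200.51, Σxy = 1495.32, Σx² = 360
Sxx = Σx² − (Σx)²/n = 360 − 302.285714 = 57.714286
Sxy = Σxy − (Σx)(Σy)/n = 1495.32 − 1317.637143 = 177.682857
b = Sxy/Sxx = 177.682857/57.714286 = 3.078663
a = ȳ − b·x̄ = 28.644286 − 3.078663·6.571429 = 8.413069

8.413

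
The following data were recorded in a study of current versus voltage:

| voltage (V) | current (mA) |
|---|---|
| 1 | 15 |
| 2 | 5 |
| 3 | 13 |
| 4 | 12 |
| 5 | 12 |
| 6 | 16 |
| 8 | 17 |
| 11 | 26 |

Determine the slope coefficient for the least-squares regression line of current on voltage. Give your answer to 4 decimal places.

n = 8, Σx = 40, Σy = 116, Σxy = 690, Σx² = 276
Sxx = Σx² − (Σx)²/n = 276 − 200 = 76
Sxy = Σxy − (Σx)(Σy)/n = 690 − 580 = 110
b = Sxy/Sxx = 110/76 = 1.447368

1.4474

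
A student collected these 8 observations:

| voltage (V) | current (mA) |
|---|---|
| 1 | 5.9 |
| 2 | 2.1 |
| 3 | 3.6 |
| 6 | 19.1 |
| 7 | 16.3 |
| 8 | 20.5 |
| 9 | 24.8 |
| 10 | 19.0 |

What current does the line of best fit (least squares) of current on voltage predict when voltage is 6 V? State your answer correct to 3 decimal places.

n = 8, Σx = 46, Σy = 111.3, Σxy = 826.8, Σx² = 344
Sxx = Σx² − (Σx)²/n = 344 − 264.5 = 79.5
Sxy = Σxy − (Σx)(Σy)/n = 826.8 − 639.975 = 186.825
b = Sxy/Sxx = 186.825/79.5 = 2.35
a = ȳ − b·x̄ = 13.9125 − 2.35·5.75 = 0.4
ŷ(6) = a + b·6 = 0.4 + 2.35·6 = 14.5

14.500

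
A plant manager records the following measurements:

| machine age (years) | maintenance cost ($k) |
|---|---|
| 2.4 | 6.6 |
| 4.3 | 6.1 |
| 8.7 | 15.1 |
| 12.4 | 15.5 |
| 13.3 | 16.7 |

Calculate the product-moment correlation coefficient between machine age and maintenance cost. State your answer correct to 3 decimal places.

0.945

n = 5, Σx = 41.1, Σy = 60, Σxy = 587.75, Σx² = 430.59, Σy² = 827.92
Sxx = Σx² − (Σx)²/n = 430.59 − 337.842 = 92.748
Sxy = Σxy − (Σx)(Σy)/n = 587.75 − 493.2 = 94.55
Syy = Σy² − (Σy)²/n = 827.92 − 720 = 107.92
r = Sxy/√(Sxx·Syy) = 94.55/√(10009.36416) = 94.55/100.046810 = 0.945058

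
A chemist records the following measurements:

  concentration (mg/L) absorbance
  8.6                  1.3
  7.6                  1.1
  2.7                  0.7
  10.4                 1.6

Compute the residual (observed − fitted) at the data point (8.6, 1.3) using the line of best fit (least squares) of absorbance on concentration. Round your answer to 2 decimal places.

-0.02

n = 4, Σx = 29.3, Σy = 4.7, Σxy = 38.07, Σx² = 247.17
Sxx = Σx² − (Σx)²/n = 247.17 − 214.6225 = 32.5475
Sxy = Σxy − (Σx)(Σy)/n = 38.07 − 34.4275 = 3.6425
b = Sxy/Sxx = 3.6425/32.5475 = 0.111913
a = ȳ − b·x̄ = 1.175 − 0.111913·7.325 = 0.355235
ŷ(8.6) = 0.355235 + 0.111913·8.6 = 1.317690
residual = y − ŷ = 1.3 − 1.317690 = -0.017690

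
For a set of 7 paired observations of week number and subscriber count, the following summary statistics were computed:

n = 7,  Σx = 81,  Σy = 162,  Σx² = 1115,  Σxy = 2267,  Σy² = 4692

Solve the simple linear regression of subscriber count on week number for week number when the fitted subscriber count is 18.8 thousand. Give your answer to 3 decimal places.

9.605

Sxx = Σx² − (Σx)²/n = 1115 − 937.285714 = 177.714286
Sxy = Σxy − (Σx)(Σy)/n = 2267 − 1874.571429 = 392.428571
b = Sxy/Sxx = 392.428571/177.714286 = 2.208199
a = ȳ − b·x̄ = 23.142857 − 2.208199·11.571429 = -2.409164
Set a + b·x = 18.8: x = (18.8 − (-2.409164)) / 2.208199 = 9.604732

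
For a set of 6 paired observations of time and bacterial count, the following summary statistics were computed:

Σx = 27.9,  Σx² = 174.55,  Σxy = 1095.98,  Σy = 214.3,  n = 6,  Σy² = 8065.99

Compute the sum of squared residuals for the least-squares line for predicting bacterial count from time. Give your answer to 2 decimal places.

191.06

Sxx = Σx² − (Σx)²/n = 174.55 − 129.735 = 44.815
Sxy = Σxy − (Σx)(Σy)/n = 1095.98 − 996.495 = 99.485
Syy = Σy² − (Σy)²/n = 8065.99 − 7654.081667 = 411.908333
b = Sxy/Sxx = 99.485/44.815 = 2.219904
SSE = Syy − b·Sxy = 411.908333 − 2.219904·99.485 = 191.061179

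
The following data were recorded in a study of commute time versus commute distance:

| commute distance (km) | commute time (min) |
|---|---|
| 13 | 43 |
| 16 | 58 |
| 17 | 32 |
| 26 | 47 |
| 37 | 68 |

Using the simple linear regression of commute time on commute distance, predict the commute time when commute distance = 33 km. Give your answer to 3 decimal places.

n = 5, Σx = 109, Σy = 248, Σxy = 5769, Σx² = 2759
Sxx = Σx² − (Σx)²/n = 2759 − 2376.2 = 382.8
Sxy = Σxy − (Σx)(Σy)/n = 5769 − 5406.4 = 362.6
b = Sxy/Sxx = 362.6/382.8 = 0.947231
a = ȳ − b·x̄ = 49.6 − 0.947231·21.8 = 28.950366
ŷ(33) = a + b·33 = 28.950366 + 0.947231·33 = 60.208986

60.209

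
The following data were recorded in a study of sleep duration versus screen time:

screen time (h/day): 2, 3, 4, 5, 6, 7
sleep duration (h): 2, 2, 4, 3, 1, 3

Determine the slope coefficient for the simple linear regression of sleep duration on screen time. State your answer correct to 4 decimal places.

n = 6, Σx = 27, Σy = 15, Σxy = 68, Σx² = 139
Sxx = Σx² − (Σx)²/n = 139 − 121.5 = 17.5
Sxy = Σxy − (Σx)(Σy)/n = 68 − 67.5 = 0.5
b = Sxy/Sxx = 0.5/17.5 = 0.028571

0.0286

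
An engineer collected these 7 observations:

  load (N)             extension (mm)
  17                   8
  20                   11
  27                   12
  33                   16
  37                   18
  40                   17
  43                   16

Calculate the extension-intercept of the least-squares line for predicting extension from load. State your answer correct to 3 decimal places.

n = 7, Σx = 217, Σy = 98, Σxy = 3242, Σx² = 7325
Sxx = Σx² − (Σx)²/n = 7325 − 6727 = 598
Sxy = Σxy − (Σx)(Σy)/n = 3242 − 3038 = 204
b = Sxy/Sxx = 204/598 = 0.341137
a = ȳ − b·x̄ = 14 − 0.341137·31 = 3.424749

3.425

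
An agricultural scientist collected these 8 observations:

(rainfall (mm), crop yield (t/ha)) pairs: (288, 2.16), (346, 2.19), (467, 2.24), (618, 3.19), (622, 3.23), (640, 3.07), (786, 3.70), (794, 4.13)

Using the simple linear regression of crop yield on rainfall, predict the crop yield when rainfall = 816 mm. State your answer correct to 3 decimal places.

n = 8, Σx = 4561, Σy = 23.91, Σxy = 14558.6, Σx² = 2847389
Sxx = Σx² − (Σx)²/n = 2847389 − 2600340.125 = 247048.875
Sxy = Σxy − (Σx)(Σy)/n = 14558.6 − 13631.68875 = 926.91125
b = Sxy/Sxx = 926.91125/247048.875 = 0.003752
a = ȳ − b·x̄ = 2.98875 − 0.003752·570.125 = 0.849678
ŷ(816) = a + b·816 = 0.849678 + 0.003752·816 = 3.911257

3.911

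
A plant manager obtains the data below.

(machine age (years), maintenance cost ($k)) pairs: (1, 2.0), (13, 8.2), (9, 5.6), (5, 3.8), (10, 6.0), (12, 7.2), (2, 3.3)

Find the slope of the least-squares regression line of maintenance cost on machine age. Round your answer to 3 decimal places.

n = 7, Σx = 52, Σy = 36.1, Σxy = 331, Σx² = 524
Sxx = Σx² − (Σx)²/n = 524 − 386.285714 = 137.714286
Sxy = Σxy − (Σx)(Σy)/n = 331 − 268.171429 = 62.828571
b = Sxy/Sxx = 62.828571/137.714286 = 0.456224

0.456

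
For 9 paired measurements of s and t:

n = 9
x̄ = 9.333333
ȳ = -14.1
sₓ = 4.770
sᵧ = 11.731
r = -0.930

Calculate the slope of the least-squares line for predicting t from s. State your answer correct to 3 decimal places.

b = r · sᵧ/sₓ = -0.93 · 11.731/4.77 = -2.287176

-2.287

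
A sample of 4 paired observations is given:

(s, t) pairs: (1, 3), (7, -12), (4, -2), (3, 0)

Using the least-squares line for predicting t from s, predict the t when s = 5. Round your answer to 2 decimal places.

-5.93

n = 4, Σx = 15, Σy = -11, Σxy = -89, Σx² = 75
Sxx = Σx² − (Σx)²/n = 75 − 56.25 = 18.75
Sxy = Σxy − (Σx)(Σy)/n = -89 − (-41.25) = -47.75
b = Sxy/Sxx = -47.75/18.75 = -2.546667
a = ȳ − b·x̄ = -2.75 − (-2.546667)·3.75 = 6.8
ŷ(5) = a + b·5 = 6.8 + (-2.546667)·5 = -5.933333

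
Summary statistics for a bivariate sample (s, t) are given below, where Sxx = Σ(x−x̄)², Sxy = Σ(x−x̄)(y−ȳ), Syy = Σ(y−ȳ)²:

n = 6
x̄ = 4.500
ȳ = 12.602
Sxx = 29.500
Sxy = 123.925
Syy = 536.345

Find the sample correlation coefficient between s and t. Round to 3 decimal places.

r = Sxy/√(Sxx·Syy) = 123.925/√(15822.1775) = 123.925/125.786237 = 0.985203

0.985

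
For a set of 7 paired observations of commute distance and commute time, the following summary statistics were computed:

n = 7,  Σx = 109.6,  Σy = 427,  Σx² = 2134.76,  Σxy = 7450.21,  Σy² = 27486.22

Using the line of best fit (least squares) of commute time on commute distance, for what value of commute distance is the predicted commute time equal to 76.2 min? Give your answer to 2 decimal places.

23.98

Sxx = Σx² − (Σx)²/n = 2134.76 − 1716.022857 = 418.737143
Sxy = Σxy − (Σx)(Σy)/n = 7450.21 − 6685.6 = 764.61
b = Sxy/Sxx = 764.61/418.737143 = 1.825990
a = ȳ − b·x̄ = 61 − 1.825990·15.657143 = 32.410208
Set a + b·x = 76.2: x = (76.2 − 32.410208) / 1.825990 = 23.981393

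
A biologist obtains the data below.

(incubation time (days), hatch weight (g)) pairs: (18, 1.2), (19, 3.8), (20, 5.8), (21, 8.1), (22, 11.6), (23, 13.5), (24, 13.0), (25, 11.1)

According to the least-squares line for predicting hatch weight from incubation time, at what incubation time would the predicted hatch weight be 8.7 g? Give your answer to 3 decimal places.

n = 8, Σx = 172, Σy = 68.1, Σxy = 1535.1, Σx² = 3740
Sxx = Σx² − (Σx)²/n = 3740 − 3698 = 42
Sxy = Σxy − (Σx)(Σy)/n = 1535.1 − 1464.15 = 70.95
b = Sxy/Sxx = 70.95/42 = 1.689286
a = ȳ − b·x̄ = 8.5125 − 1.689286·21.5 = -27.807143
Set a + b·x = 8.7: x = (8.7 − (-27.807143)) / 1.689286 = 21.610994

21.611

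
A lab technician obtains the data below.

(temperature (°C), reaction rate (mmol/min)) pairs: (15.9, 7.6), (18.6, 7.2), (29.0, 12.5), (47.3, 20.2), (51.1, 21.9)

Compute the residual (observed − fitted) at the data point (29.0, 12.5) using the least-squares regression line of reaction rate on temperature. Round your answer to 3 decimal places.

0.057

n = 5, Σx = 161.9, Σy = 69.4, Σxy = 2691.81, Σx² = 6288.27
Sxx = Σx² − (Σx)²/n = 6288.27 − 5242.322 = 1045.948
Sxy = Σxy − (Σx)(Σy)/n = 2691.81 − 2247.172 = 444.638
b = Sxy/Sxx = 444.638/1045.948 = 0.425105
a = ȳ − b·x̄ = 13.88 − 0.425105·32.38 = 0.115092
ŷ(29.0) = 0.115092 + 0.425105·29 = 12.443144
residual = y − ŷ = 12.5 − 12.443144 = 0.056856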